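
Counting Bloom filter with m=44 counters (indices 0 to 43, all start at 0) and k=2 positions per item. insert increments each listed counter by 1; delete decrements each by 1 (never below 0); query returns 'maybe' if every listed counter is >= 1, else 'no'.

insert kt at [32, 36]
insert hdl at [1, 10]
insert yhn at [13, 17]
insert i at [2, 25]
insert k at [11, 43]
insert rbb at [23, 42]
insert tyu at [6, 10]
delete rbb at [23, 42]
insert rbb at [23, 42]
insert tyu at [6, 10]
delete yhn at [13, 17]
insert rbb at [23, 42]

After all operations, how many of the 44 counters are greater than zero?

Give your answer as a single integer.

Answer: 11

Derivation:
Step 1: insert kt at [32, 36] -> counters=[0,0,0,0,0,0,0,0,0,0,0,0,0,0,0,0,0,0,0,0,0,0,0,0,0,0,0,0,0,0,0,0,1,0,0,0,1,0,0,0,0,0,0,0]
Step 2: insert hdl at [1, 10] -> counters=[0,1,0,0,0,0,0,0,0,0,1,0,0,0,0,0,0,0,0,0,0,0,0,0,0,0,0,0,0,0,0,0,1,0,0,0,1,0,0,0,0,0,0,0]
Step 3: insert yhn at [13, 17] -> counters=[0,1,0,0,0,0,0,0,0,0,1,0,0,1,0,0,0,1,0,0,0,0,0,0,0,0,0,0,0,0,0,0,1,0,0,0,1,0,0,0,0,0,0,0]
Step 4: insert i at [2, 25] -> counters=[0,1,1,0,0,0,0,0,0,0,1,0,0,1,0,0,0,1,0,0,0,0,0,0,0,1,0,0,0,0,0,0,1,0,0,0,1,0,0,0,0,0,0,0]
Step 5: insert k at [11, 43] -> counters=[0,1,1,0,0,0,0,0,0,0,1,1,0,1,0,0,0,1,0,0,0,0,0,0,0,1,0,0,0,0,0,0,1,0,0,0,1,0,0,0,0,0,0,1]
Step 6: insert rbb at [23, 42] -> counters=[0,1,1,0,0,0,0,0,0,0,1,1,0,1,0,0,0,1,0,0,0,0,0,1,0,1,0,0,0,0,0,0,1,0,0,0,1,0,0,0,0,0,1,1]
Step 7: insert tyu at [6, 10] -> counters=[0,1,1,0,0,0,1,0,0,0,2,1,0,1,0,0,0,1,0,0,0,0,0,1,0,1,0,0,0,0,0,0,1,0,0,0,1,0,0,0,0,0,1,1]
Step 8: delete rbb at [23, 42] -> counters=[0,1,1,0,0,0,1,0,0,0,2,1,0,1,0,0,0,1,0,0,0,0,0,0,0,1,0,0,0,0,0,0,1,0,0,0,1,0,0,0,0,0,0,1]
Step 9: insert rbb at [23, 42] -> counters=[0,1,1,0,0,0,1,0,0,0,2,1,0,1,0,0,0,1,0,0,0,0,0,1,0,1,0,0,0,0,0,0,1,0,0,0,1,0,0,0,0,0,1,1]
Step 10: insert tyu at [6, 10] -> counters=[0,1,1,0,0,0,2,0,0,0,3,1,0,1,0,0,0,1,0,0,0,0,0,1,0,1,0,0,0,0,0,0,1,0,0,0,1,0,0,0,0,0,1,1]
Step 11: delete yhn at [13, 17] -> counters=[0,1,1,0,0,0,2,0,0,0,3,1,0,0,0,0,0,0,0,0,0,0,0,1,0,1,0,0,0,0,0,0,1,0,0,0,1,0,0,0,0,0,1,1]
Step 12: insert rbb at [23, 42] -> counters=[0,1,1,0,0,0,2,0,0,0,3,1,0,0,0,0,0,0,0,0,0,0,0,2,0,1,0,0,0,0,0,0,1,0,0,0,1,0,0,0,0,0,2,1]
Final counters=[0,1,1,0,0,0,2,0,0,0,3,1,0,0,0,0,0,0,0,0,0,0,0,2,0,1,0,0,0,0,0,0,1,0,0,0,1,0,0,0,0,0,2,1] -> 11 nonzero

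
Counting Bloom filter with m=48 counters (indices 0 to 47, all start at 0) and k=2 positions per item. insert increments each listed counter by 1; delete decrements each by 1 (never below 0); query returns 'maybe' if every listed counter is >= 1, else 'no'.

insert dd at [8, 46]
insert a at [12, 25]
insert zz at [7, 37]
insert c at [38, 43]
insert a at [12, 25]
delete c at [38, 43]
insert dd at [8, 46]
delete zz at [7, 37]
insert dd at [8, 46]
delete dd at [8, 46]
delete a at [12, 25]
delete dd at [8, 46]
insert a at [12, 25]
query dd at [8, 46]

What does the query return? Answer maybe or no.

Answer: maybe

Derivation:
Step 1: insert dd at [8, 46] -> counters=[0,0,0,0,0,0,0,0,1,0,0,0,0,0,0,0,0,0,0,0,0,0,0,0,0,0,0,0,0,0,0,0,0,0,0,0,0,0,0,0,0,0,0,0,0,0,1,0]
Step 2: insert a at [12, 25] -> counters=[0,0,0,0,0,0,0,0,1,0,0,0,1,0,0,0,0,0,0,0,0,0,0,0,0,1,0,0,0,0,0,0,0,0,0,0,0,0,0,0,0,0,0,0,0,0,1,0]
Step 3: insert zz at [7, 37] -> counters=[0,0,0,0,0,0,0,1,1,0,0,0,1,0,0,0,0,0,0,0,0,0,0,0,0,1,0,0,0,0,0,0,0,0,0,0,0,1,0,0,0,0,0,0,0,0,1,0]
Step 4: insert c at [38, 43] -> counters=[0,0,0,0,0,0,0,1,1,0,0,0,1,0,0,0,0,0,0,0,0,0,0,0,0,1,0,0,0,0,0,0,0,0,0,0,0,1,1,0,0,0,0,1,0,0,1,0]
Step 5: insert a at [12, 25] -> counters=[0,0,0,0,0,0,0,1,1,0,0,0,2,0,0,0,0,0,0,0,0,0,0,0,0,2,0,0,0,0,0,0,0,0,0,0,0,1,1,0,0,0,0,1,0,0,1,0]
Step 6: delete c at [38, 43] -> counters=[0,0,0,0,0,0,0,1,1,0,0,0,2,0,0,0,0,0,0,0,0,0,0,0,0,2,0,0,0,0,0,0,0,0,0,0,0,1,0,0,0,0,0,0,0,0,1,0]
Step 7: insert dd at [8, 46] -> counters=[0,0,0,0,0,0,0,1,2,0,0,0,2,0,0,0,0,0,0,0,0,0,0,0,0,2,0,0,0,0,0,0,0,0,0,0,0,1,0,0,0,0,0,0,0,0,2,0]
Step 8: delete zz at [7, 37] -> counters=[0,0,0,0,0,0,0,0,2,0,0,0,2,0,0,0,0,0,0,0,0,0,0,0,0,2,0,0,0,0,0,0,0,0,0,0,0,0,0,0,0,0,0,0,0,0,2,0]
Step 9: insert dd at [8, 46] -> counters=[0,0,0,0,0,0,0,0,3,0,0,0,2,0,0,0,0,0,0,0,0,0,0,0,0,2,0,0,0,0,0,0,0,0,0,0,0,0,0,0,0,0,0,0,0,0,3,0]
Step 10: delete dd at [8, 46] -> counters=[0,0,0,0,0,0,0,0,2,0,0,0,2,0,0,0,0,0,0,0,0,0,0,0,0,2,0,0,0,0,0,0,0,0,0,0,0,0,0,0,0,0,0,0,0,0,2,0]
Step 11: delete a at [12, 25] -> counters=[0,0,0,0,0,0,0,0,2,0,0,0,1,0,0,0,0,0,0,0,0,0,0,0,0,1,0,0,0,0,0,0,0,0,0,0,0,0,0,0,0,0,0,0,0,0,2,0]
Step 12: delete dd at [8, 46] -> counters=[0,0,0,0,0,0,0,0,1,0,0,0,1,0,0,0,0,0,0,0,0,0,0,0,0,1,0,0,0,0,0,0,0,0,0,0,0,0,0,0,0,0,0,0,0,0,1,0]
Step 13: insert a at [12, 25] -> counters=[0,0,0,0,0,0,0,0,1,0,0,0,2,0,0,0,0,0,0,0,0,0,0,0,0,2,0,0,0,0,0,0,0,0,0,0,0,0,0,0,0,0,0,0,0,0,1,0]
Query dd: check counters[8]=1 counters[46]=1 -> maybe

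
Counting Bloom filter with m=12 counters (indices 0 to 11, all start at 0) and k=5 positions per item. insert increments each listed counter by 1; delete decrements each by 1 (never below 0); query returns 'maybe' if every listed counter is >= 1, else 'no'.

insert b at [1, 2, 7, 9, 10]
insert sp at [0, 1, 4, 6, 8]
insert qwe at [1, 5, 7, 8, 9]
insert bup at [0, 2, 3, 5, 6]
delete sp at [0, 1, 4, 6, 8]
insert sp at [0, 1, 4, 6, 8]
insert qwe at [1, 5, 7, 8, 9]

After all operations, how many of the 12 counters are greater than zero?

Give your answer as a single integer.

Step 1: insert b at [1, 2, 7, 9, 10] -> counters=[0,1,1,0,0,0,0,1,0,1,1,0]
Step 2: insert sp at [0, 1, 4, 6, 8] -> counters=[1,2,1,0,1,0,1,1,1,1,1,0]
Step 3: insert qwe at [1, 5, 7, 8, 9] -> counters=[1,3,1,0,1,1,1,2,2,2,1,0]
Step 4: insert bup at [0, 2, 3, 5, 6] -> counters=[2,3,2,1,1,2,2,2,2,2,1,0]
Step 5: delete sp at [0, 1, 4, 6, 8] -> counters=[1,2,2,1,0,2,1,2,1,2,1,0]
Step 6: insert sp at [0, 1, 4, 6, 8] -> counters=[2,3,2,1,1,2,2,2,2,2,1,0]
Step 7: insert qwe at [1, 5, 7, 8, 9] -> counters=[2,4,2,1,1,3,2,3,3,3,1,0]
Final counters=[2,4,2,1,1,3,2,3,3,3,1,0] -> 11 nonzero

Answer: 11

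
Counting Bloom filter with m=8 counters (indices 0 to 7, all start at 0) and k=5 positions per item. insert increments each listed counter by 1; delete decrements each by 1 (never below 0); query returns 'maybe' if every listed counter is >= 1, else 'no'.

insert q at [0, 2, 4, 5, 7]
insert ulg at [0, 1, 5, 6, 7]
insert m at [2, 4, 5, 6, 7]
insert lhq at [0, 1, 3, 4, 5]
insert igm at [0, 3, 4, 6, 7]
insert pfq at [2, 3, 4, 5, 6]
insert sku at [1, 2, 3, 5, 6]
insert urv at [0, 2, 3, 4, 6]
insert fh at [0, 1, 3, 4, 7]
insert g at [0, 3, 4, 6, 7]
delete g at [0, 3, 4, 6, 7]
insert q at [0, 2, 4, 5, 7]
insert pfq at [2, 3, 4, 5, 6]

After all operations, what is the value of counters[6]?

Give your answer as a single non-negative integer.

Step 1: insert q at [0, 2, 4, 5, 7] -> counters=[1,0,1,0,1,1,0,1]
Step 2: insert ulg at [0, 1, 5, 6, 7] -> counters=[2,1,1,0,1,2,1,2]
Step 3: insert m at [2, 4, 5, 6, 7] -> counters=[2,1,2,0,2,3,2,3]
Step 4: insert lhq at [0, 1, 3, 4, 5] -> counters=[3,2,2,1,3,4,2,3]
Step 5: insert igm at [0, 3, 4, 6, 7] -> counters=[4,2,2,2,4,4,3,4]
Step 6: insert pfq at [2, 3, 4, 5, 6] -> counters=[4,2,3,3,5,5,4,4]
Step 7: insert sku at [1, 2, 3, 5, 6] -> counters=[4,3,4,4,5,6,5,4]
Step 8: insert urv at [0, 2, 3, 4, 6] -> counters=[5,3,5,5,6,6,6,4]
Step 9: insert fh at [0, 1, 3, 4, 7] -> counters=[6,4,5,6,7,6,6,5]
Step 10: insert g at [0, 3, 4, 6, 7] -> counters=[7,4,5,7,8,6,7,6]
Step 11: delete g at [0, 3, 4, 6, 7] -> counters=[6,4,5,6,7,6,6,5]
Step 12: insert q at [0, 2, 4, 5, 7] -> counters=[7,4,6,6,8,7,6,6]
Step 13: insert pfq at [2, 3, 4, 5, 6] -> counters=[7,4,7,7,9,8,7,6]
Final counters=[7,4,7,7,9,8,7,6] -> counters[6]=7

Answer: 7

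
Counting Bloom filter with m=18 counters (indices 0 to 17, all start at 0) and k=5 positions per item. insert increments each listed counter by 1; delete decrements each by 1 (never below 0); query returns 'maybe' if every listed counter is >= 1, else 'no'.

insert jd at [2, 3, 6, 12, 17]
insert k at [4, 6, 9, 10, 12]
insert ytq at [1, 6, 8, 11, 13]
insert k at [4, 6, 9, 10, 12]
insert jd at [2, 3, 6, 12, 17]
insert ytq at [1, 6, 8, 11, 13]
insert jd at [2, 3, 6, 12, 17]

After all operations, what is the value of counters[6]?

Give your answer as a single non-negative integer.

Answer: 7

Derivation:
Step 1: insert jd at [2, 3, 6, 12, 17] -> counters=[0,0,1,1,0,0,1,0,0,0,0,0,1,0,0,0,0,1]
Step 2: insert k at [4, 6, 9, 10, 12] -> counters=[0,0,1,1,1,0,2,0,0,1,1,0,2,0,0,0,0,1]
Step 3: insert ytq at [1, 6, 8, 11, 13] -> counters=[0,1,1,1,1,0,3,0,1,1,1,1,2,1,0,0,0,1]
Step 4: insert k at [4, 6, 9, 10, 12] -> counters=[0,1,1,1,2,0,4,0,1,2,2,1,3,1,0,0,0,1]
Step 5: insert jd at [2, 3, 6, 12, 17] -> counters=[0,1,2,2,2,0,5,0,1,2,2,1,4,1,0,0,0,2]
Step 6: insert ytq at [1, 6, 8, 11, 13] -> counters=[0,2,2,2,2,0,6,0,2,2,2,2,4,2,0,0,0,2]
Step 7: insert jd at [2, 3, 6, 12, 17] -> counters=[0,2,3,3,2,0,7,0,2,2,2,2,5,2,0,0,0,3]
Final counters=[0,2,3,3,2,0,7,0,2,2,2,2,5,2,0,0,0,3] -> counters[6]=7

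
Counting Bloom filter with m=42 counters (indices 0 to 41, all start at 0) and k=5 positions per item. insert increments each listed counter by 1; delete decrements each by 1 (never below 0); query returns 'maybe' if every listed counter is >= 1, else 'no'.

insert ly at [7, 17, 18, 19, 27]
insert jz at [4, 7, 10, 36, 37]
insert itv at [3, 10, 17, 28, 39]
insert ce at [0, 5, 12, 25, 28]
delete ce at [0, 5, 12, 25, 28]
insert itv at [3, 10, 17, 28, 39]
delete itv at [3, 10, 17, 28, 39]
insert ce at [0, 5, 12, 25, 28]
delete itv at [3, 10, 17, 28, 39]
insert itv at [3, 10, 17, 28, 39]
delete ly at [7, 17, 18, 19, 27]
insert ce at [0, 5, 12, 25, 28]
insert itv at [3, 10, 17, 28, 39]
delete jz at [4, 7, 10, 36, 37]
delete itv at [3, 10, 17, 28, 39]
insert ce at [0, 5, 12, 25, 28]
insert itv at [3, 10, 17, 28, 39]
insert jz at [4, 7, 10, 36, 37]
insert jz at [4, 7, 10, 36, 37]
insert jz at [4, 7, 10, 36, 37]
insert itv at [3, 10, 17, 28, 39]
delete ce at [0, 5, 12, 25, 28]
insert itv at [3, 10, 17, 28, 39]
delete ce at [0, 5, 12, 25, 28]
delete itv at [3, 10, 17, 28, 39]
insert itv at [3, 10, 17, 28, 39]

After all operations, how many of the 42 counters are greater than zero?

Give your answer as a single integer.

Step 1: insert ly at [7, 17, 18, 19, 27] -> counters=[0,0,0,0,0,0,0,1,0,0,0,0,0,0,0,0,0,1,1,1,0,0,0,0,0,0,0,1,0,0,0,0,0,0,0,0,0,0,0,0,0,0]
Step 2: insert jz at [4, 7, 10, 36, 37] -> counters=[0,0,0,0,1,0,0,2,0,0,1,0,0,0,0,0,0,1,1,1,0,0,0,0,0,0,0,1,0,0,0,0,0,0,0,0,1,1,0,0,0,0]
Step 3: insert itv at [3, 10, 17, 28, 39] -> counters=[0,0,0,1,1,0,0,2,0,0,2,0,0,0,0,0,0,2,1,1,0,0,0,0,0,0,0,1,1,0,0,0,0,0,0,0,1,1,0,1,0,0]
Step 4: insert ce at [0, 5, 12, 25, 28] -> counters=[1,0,0,1,1,1,0,2,0,0,2,0,1,0,0,0,0,2,1,1,0,0,0,0,0,1,0,1,2,0,0,0,0,0,0,0,1,1,0,1,0,0]
Step 5: delete ce at [0, 5, 12, 25, 28] -> counters=[0,0,0,1,1,0,0,2,0,0,2,0,0,0,0,0,0,2,1,1,0,0,0,0,0,0,0,1,1,0,0,0,0,0,0,0,1,1,0,1,0,0]
Step 6: insert itv at [3, 10, 17, 28, 39] -> counters=[0,0,0,2,1,0,0,2,0,0,3,0,0,0,0,0,0,3,1,1,0,0,0,0,0,0,0,1,2,0,0,0,0,0,0,0,1,1,0,2,0,0]
Step 7: delete itv at [3, 10, 17, 28, 39] -> counters=[0,0,0,1,1,0,0,2,0,0,2,0,0,0,0,0,0,2,1,1,0,0,0,0,0,0,0,1,1,0,0,0,0,0,0,0,1,1,0,1,0,0]
Step 8: insert ce at [0, 5, 12, 25, 28] -> counters=[1,0,0,1,1,1,0,2,0,0,2,0,1,0,0,0,0,2,1,1,0,0,0,0,0,1,0,1,2,0,0,0,0,0,0,0,1,1,0,1,0,0]
Step 9: delete itv at [3, 10, 17, 28, 39] -> counters=[1,0,0,0,1,1,0,2,0,0,1,0,1,0,0,0,0,1,1,1,0,0,0,0,0,1,0,1,1,0,0,0,0,0,0,0,1,1,0,0,0,0]
Step 10: insert itv at [3, 10, 17, 28, 39] -> counters=[1,0,0,1,1,1,0,2,0,0,2,0,1,0,0,0,0,2,1,1,0,0,0,0,0,1,0,1,2,0,0,0,0,0,0,0,1,1,0,1,0,0]
Step 11: delete ly at [7, 17, 18, 19, 27] -> counters=[1,0,0,1,1,1,0,1,0,0,2,0,1,0,0,0,0,1,0,0,0,0,0,0,0,1,0,0,2,0,0,0,0,0,0,0,1,1,0,1,0,0]
Step 12: insert ce at [0, 5, 12, 25, 28] -> counters=[2,0,0,1,1,2,0,1,0,0,2,0,2,0,0,0,0,1,0,0,0,0,0,0,0,2,0,0,3,0,0,0,0,0,0,0,1,1,0,1,0,0]
Step 13: insert itv at [3, 10, 17, 28, 39] -> counters=[2,0,0,2,1,2,0,1,0,0,3,0,2,0,0,0,0,2,0,0,0,0,0,0,0,2,0,0,4,0,0,0,0,0,0,0,1,1,0,2,0,0]
Step 14: delete jz at [4, 7, 10, 36, 37] -> counters=[2,0,0,2,0,2,0,0,0,0,2,0,2,0,0,0,0,2,0,0,0,0,0,0,0,2,0,0,4,0,0,0,0,0,0,0,0,0,0,2,0,0]
Step 15: delete itv at [3, 10, 17, 28, 39] -> counters=[2,0,0,1,0,2,0,0,0,0,1,0,2,0,0,0,0,1,0,0,0,0,0,0,0,2,0,0,3,0,0,0,0,0,0,0,0,0,0,1,0,0]
Step 16: insert ce at [0, 5, 12, 25, 28] -> counters=[3,0,0,1,0,3,0,0,0,0,1,0,3,0,0,0,0,1,0,0,0,0,0,0,0,3,0,0,4,0,0,0,0,0,0,0,0,0,0,1,0,0]
Step 17: insert itv at [3, 10, 17, 28, 39] -> counters=[3,0,0,2,0,3,0,0,0,0,2,0,3,0,0,0,0,2,0,0,0,0,0,0,0,3,0,0,5,0,0,0,0,0,0,0,0,0,0,2,0,0]
Step 18: insert jz at [4, 7, 10, 36, 37] -> counters=[3,0,0,2,1,3,0,1,0,0,3,0,3,0,0,0,0,2,0,0,0,0,0,0,0,3,0,0,5,0,0,0,0,0,0,0,1,1,0,2,0,0]
Step 19: insert jz at [4, 7, 10, 36, 37] -> counters=[3,0,0,2,2,3,0,2,0,0,4,0,3,0,0,0,0,2,0,0,0,0,0,0,0,3,0,0,5,0,0,0,0,0,0,0,2,2,0,2,0,0]
Step 20: insert jz at [4, 7, 10, 36, 37] -> counters=[3,0,0,2,3,3,0,3,0,0,5,0,3,0,0,0,0,2,0,0,0,0,0,0,0,3,0,0,5,0,0,0,0,0,0,0,3,3,0,2,0,0]
Step 21: insert itv at [3, 10, 17, 28, 39] -> counters=[3,0,0,3,3,3,0,3,0,0,6,0,3,0,0,0,0,3,0,0,0,0,0,0,0,3,0,0,6,0,0,0,0,0,0,0,3,3,0,3,0,0]
Step 22: delete ce at [0, 5, 12, 25, 28] -> counters=[2,0,0,3,3,2,0,3,0,0,6,0,2,0,0,0,0,3,0,0,0,0,0,0,0,2,0,0,5,0,0,0,0,0,0,0,3,3,0,3,0,0]
Step 23: insert itv at [3, 10, 17, 28, 39] -> counters=[2,0,0,4,3,2,0,3,0,0,7,0,2,0,0,0,0,4,0,0,0,0,0,0,0,2,0,0,6,0,0,0,0,0,0,0,3,3,0,4,0,0]
Step 24: delete ce at [0, 5, 12, 25, 28] -> counters=[1,0,0,4,3,1,0,3,0,0,7,0,1,0,0,0,0,4,0,0,0,0,0,0,0,1,0,0,5,0,0,0,0,0,0,0,3,3,0,4,0,0]
Step 25: delete itv at [3, 10, 17, 28, 39] -> counters=[1,0,0,3,3,1,0,3,0,0,6,0,1,0,0,0,0,3,0,0,0,0,0,0,0,1,0,0,4,0,0,0,0,0,0,0,3,3,0,3,0,0]
Step 26: insert itv at [3, 10, 17, 28, 39] -> counters=[1,0,0,4,3,1,0,3,0,0,7,0,1,0,0,0,0,4,0,0,0,0,0,0,0,1,0,0,5,0,0,0,0,0,0,0,3,3,0,4,0,0]
Final counters=[1,0,0,4,3,1,0,3,0,0,7,0,1,0,0,0,0,4,0,0,0,0,0,0,0,1,0,0,5,0,0,0,0,0,0,0,3,3,0,4,0,0] -> 13 nonzero

Answer: 13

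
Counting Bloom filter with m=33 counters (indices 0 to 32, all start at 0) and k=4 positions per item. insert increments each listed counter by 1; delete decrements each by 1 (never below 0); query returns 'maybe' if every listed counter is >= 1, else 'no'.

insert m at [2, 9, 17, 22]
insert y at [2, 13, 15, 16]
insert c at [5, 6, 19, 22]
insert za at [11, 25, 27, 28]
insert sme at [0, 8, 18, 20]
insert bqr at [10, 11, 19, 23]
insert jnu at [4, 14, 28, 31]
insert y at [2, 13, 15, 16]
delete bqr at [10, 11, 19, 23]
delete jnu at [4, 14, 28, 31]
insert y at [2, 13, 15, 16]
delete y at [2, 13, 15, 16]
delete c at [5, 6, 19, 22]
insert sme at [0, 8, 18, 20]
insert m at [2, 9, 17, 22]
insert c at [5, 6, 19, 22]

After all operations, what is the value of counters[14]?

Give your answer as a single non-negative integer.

Answer: 0

Derivation:
Step 1: insert m at [2, 9, 17, 22] -> counters=[0,0,1,0,0,0,0,0,0,1,0,0,0,0,0,0,0,1,0,0,0,0,1,0,0,0,0,0,0,0,0,0,0]
Step 2: insert y at [2, 13, 15, 16] -> counters=[0,0,2,0,0,0,0,0,0,1,0,0,0,1,0,1,1,1,0,0,0,0,1,0,0,0,0,0,0,0,0,0,0]
Step 3: insert c at [5, 6, 19, 22] -> counters=[0,0,2,0,0,1,1,0,0,1,0,0,0,1,0,1,1,1,0,1,0,0,2,0,0,0,0,0,0,0,0,0,0]
Step 4: insert za at [11, 25, 27, 28] -> counters=[0,0,2,0,0,1,1,0,0,1,0,1,0,1,0,1,1,1,0,1,0,0,2,0,0,1,0,1,1,0,0,0,0]
Step 5: insert sme at [0, 8, 18, 20] -> counters=[1,0,2,0,0,1,1,0,1,1,0,1,0,1,0,1,1,1,1,1,1,0,2,0,0,1,0,1,1,0,0,0,0]
Step 6: insert bqr at [10, 11, 19, 23] -> counters=[1,0,2,0,0,1,1,0,1,1,1,2,0,1,0,1,1,1,1,2,1,0,2,1,0,1,0,1,1,0,0,0,0]
Step 7: insert jnu at [4, 14, 28, 31] -> counters=[1,0,2,0,1,1,1,0,1,1,1,2,0,1,1,1,1,1,1,2,1,0,2,1,0,1,0,1,2,0,0,1,0]
Step 8: insert y at [2, 13, 15, 16] -> counters=[1,0,3,0,1,1,1,0,1,1,1,2,0,2,1,2,2,1,1,2,1,0,2,1,0,1,0,1,2,0,0,1,0]
Step 9: delete bqr at [10, 11, 19, 23] -> counters=[1,0,3,0,1,1,1,0,1,1,0,1,0,2,1,2,2,1,1,1,1,0,2,0,0,1,0,1,2,0,0,1,0]
Step 10: delete jnu at [4, 14, 28, 31] -> counters=[1,0,3,0,0,1,1,0,1,1,0,1,0,2,0,2,2,1,1,1,1,0,2,0,0,1,0,1,1,0,0,0,0]
Step 11: insert y at [2, 13, 15, 16] -> counters=[1,0,4,0,0,1,1,0,1,1,0,1,0,3,0,3,3,1,1,1,1,0,2,0,0,1,0,1,1,0,0,0,0]
Step 12: delete y at [2, 13, 15, 16] -> counters=[1,0,3,0,0,1,1,0,1,1,0,1,0,2,0,2,2,1,1,1,1,0,2,0,0,1,0,1,1,0,0,0,0]
Step 13: delete c at [5, 6, 19, 22] -> counters=[1,0,3,0,0,0,0,0,1,1,0,1,0,2,0,2,2,1,1,0,1,0,1,0,0,1,0,1,1,0,0,0,0]
Step 14: insert sme at [0, 8, 18, 20] -> counters=[2,0,3,0,0,0,0,0,2,1,0,1,0,2,0,2,2,1,2,0,2,0,1,0,0,1,0,1,1,0,0,0,0]
Step 15: insert m at [2, 9, 17, 22] -> counters=[2,0,4,0,0,0,0,0,2,2,0,1,0,2,0,2,2,2,2,0,2,0,2,0,0,1,0,1,1,0,0,0,0]
Step 16: insert c at [5, 6, 19, 22] -> counters=[2,0,4,0,0,1,1,0,2,2,0,1,0,2,0,2,2,2,2,1,2,0,3,0,0,1,0,1,1,0,0,0,0]
Final counters=[2,0,4,0,0,1,1,0,2,2,0,1,0,2,0,2,2,2,2,1,2,0,3,0,0,1,0,1,1,0,0,0,0] -> counters[14]=0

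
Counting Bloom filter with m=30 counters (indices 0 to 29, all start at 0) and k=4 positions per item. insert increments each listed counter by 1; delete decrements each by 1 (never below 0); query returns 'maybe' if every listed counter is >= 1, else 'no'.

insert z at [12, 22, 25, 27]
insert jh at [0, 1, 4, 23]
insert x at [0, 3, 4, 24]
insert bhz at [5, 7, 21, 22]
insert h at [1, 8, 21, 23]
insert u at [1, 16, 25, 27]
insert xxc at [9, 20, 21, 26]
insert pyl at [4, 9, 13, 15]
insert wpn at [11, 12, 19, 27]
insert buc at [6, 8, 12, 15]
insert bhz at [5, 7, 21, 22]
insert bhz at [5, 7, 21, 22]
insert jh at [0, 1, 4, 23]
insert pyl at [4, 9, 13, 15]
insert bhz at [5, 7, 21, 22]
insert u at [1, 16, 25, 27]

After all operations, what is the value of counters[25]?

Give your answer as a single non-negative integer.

Answer: 3

Derivation:
Step 1: insert z at [12, 22, 25, 27] -> counters=[0,0,0,0,0,0,0,0,0,0,0,0,1,0,0,0,0,0,0,0,0,0,1,0,0,1,0,1,0,0]
Step 2: insert jh at [0, 1, 4, 23] -> counters=[1,1,0,0,1,0,0,0,0,0,0,0,1,0,0,0,0,0,0,0,0,0,1,1,0,1,0,1,0,0]
Step 3: insert x at [0, 3, 4, 24] -> counters=[2,1,0,1,2,0,0,0,0,0,0,0,1,0,0,0,0,0,0,0,0,0,1,1,1,1,0,1,0,0]
Step 4: insert bhz at [5, 7, 21, 22] -> counters=[2,1,0,1,2,1,0,1,0,0,0,0,1,0,0,0,0,0,0,0,0,1,2,1,1,1,0,1,0,0]
Step 5: insert h at [1, 8, 21, 23] -> counters=[2,2,0,1,2,1,0,1,1,0,0,0,1,0,0,0,0,0,0,0,0,2,2,2,1,1,0,1,0,0]
Step 6: insert u at [1, 16, 25, 27] -> counters=[2,3,0,1,2,1,0,1,1,0,0,0,1,0,0,0,1,0,0,0,0,2,2,2,1,2,0,2,0,0]
Step 7: insert xxc at [9, 20, 21, 26] -> counters=[2,3,0,1,2,1,0,1,1,1,0,0,1,0,0,0,1,0,0,0,1,3,2,2,1,2,1,2,0,0]
Step 8: insert pyl at [4, 9, 13, 15] -> counters=[2,3,0,1,3,1,0,1,1,2,0,0,1,1,0,1,1,0,0,0,1,3,2,2,1,2,1,2,0,0]
Step 9: insert wpn at [11, 12, 19, 27] -> counters=[2,3,0,1,3,1,0,1,1,2,0,1,2,1,0,1,1,0,0,1,1,3,2,2,1,2,1,3,0,0]
Step 10: insert buc at [6, 8, 12, 15] -> counters=[2,3,0,1,3,1,1,1,2,2,0,1,3,1,0,2,1,0,0,1,1,3,2,2,1,2,1,3,0,0]
Step 11: insert bhz at [5, 7, 21, 22] -> counters=[2,3,0,1,3,2,1,2,2,2,0,1,3,1,0,2,1,0,0,1,1,4,3,2,1,2,1,3,0,0]
Step 12: insert bhz at [5, 7, 21, 22] -> counters=[2,3,0,1,3,3,1,3,2,2,0,1,3,1,0,2,1,0,0,1,1,5,4,2,1,2,1,3,0,0]
Step 13: insert jh at [0, 1, 4, 23] -> counters=[3,4,0,1,4,3,1,3,2,2,0,1,3,1,0,2,1,0,0,1,1,5,4,3,1,2,1,3,0,0]
Step 14: insert pyl at [4, 9, 13, 15] -> counters=[3,4,0,1,5,3,1,3,2,3,0,1,3,2,0,3,1,0,0,1,1,5,4,3,1,2,1,3,0,0]
Step 15: insert bhz at [5, 7, 21, 22] -> counters=[3,4,0,1,5,4,1,4,2,3,0,1,3,2,0,3,1,0,0,1,1,6,5,3,1,2,1,3,0,0]
Step 16: insert u at [1, 16, 25, 27] -> counters=[3,5,0,1,5,4,1,4,2,3,0,1,3,2,0,3,2,0,0,1,1,6,5,3,1,3,1,4,0,0]
Final counters=[3,5,0,1,5,4,1,4,2,3,0,1,3,2,0,3,2,0,0,1,1,6,5,3,1,3,1,4,0,0] -> counters[25]=3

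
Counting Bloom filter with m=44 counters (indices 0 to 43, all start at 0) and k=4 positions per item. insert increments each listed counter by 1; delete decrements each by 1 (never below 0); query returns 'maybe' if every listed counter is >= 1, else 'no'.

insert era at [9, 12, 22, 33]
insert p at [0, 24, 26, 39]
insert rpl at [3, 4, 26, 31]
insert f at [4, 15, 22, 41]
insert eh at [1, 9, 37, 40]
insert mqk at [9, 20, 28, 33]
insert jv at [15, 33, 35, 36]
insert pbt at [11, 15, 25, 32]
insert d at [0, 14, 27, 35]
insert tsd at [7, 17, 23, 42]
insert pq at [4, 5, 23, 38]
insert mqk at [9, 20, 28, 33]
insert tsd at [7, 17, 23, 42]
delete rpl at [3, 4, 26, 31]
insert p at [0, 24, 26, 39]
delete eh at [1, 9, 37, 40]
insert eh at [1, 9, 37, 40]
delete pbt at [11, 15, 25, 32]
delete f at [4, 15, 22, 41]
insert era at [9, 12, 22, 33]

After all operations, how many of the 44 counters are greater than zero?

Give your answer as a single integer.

Step 1: insert era at [9, 12, 22, 33] -> counters=[0,0,0,0,0,0,0,0,0,1,0,0,1,0,0,0,0,0,0,0,0,0,1,0,0,0,0,0,0,0,0,0,0,1,0,0,0,0,0,0,0,0,0,0]
Step 2: insert p at [0, 24, 26, 39] -> counters=[1,0,0,0,0,0,0,0,0,1,0,0,1,0,0,0,0,0,0,0,0,0,1,0,1,0,1,0,0,0,0,0,0,1,0,0,0,0,0,1,0,0,0,0]
Step 3: insert rpl at [3, 4, 26, 31] -> counters=[1,0,0,1,1,0,0,0,0,1,0,0,1,0,0,0,0,0,0,0,0,0,1,0,1,0,2,0,0,0,0,1,0,1,0,0,0,0,0,1,0,0,0,0]
Step 4: insert f at [4, 15, 22, 41] -> counters=[1,0,0,1,2,0,0,0,0,1,0,0,1,0,0,1,0,0,0,0,0,0,2,0,1,0,2,0,0,0,0,1,0,1,0,0,0,0,0,1,0,1,0,0]
Step 5: insert eh at [1, 9, 37, 40] -> counters=[1,1,0,1,2,0,0,0,0,2,0,0,1,0,0,1,0,0,0,0,0,0,2,0,1,0,2,0,0,0,0,1,0,1,0,0,0,1,0,1,1,1,0,0]
Step 6: insert mqk at [9, 20, 28, 33] -> counters=[1,1,0,1,2,0,0,0,0,3,0,0,1,0,0,1,0,0,0,0,1,0,2,0,1,0,2,0,1,0,0,1,0,2,0,0,0,1,0,1,1,1,0,0]
Step 7: insert jv at [15, 33, 35, 36] -> counters=[1,1,0,1,2,0,0,0,0,3,0,0,1,0,0,2,0,0,0,0,1,0,2,0,1,0,2,0,1,0,0,1,0,3,0,1,1,1,0,1,1,1,0,0]
Step 8: insert pbt at [11, 15, 25, 32] -> counters=[1,1,0,1,2,0,0,0,0,3,0,1,1,0,0,3,0,0,0,0,1,0,2,0,1,1,2,0,1,0,0,1,1,3,0,1,1,1,0,1,1,1,0,0]
Step 9: insert d at [0, 14, 27, 35] -> counters=[2,1,0,1,2,0,0,0,0,3,0,1,1,0,1,3,0,0,0,0,1,0,2,0,1,1,2,1,1,0,0,1,1,3,0,2,1,1,0,1,1,1,0,0]
Step 10: insert tsd at [7, 17, 23, 42] -> counters=[2,1,0,1,2,0,0,1,0,3,0,1,1,0,1,3,0,1,0,0,1,0,2,1,1,1,2,1,1,0,0,1,1,3,0,2,1,1,0,1,1,1,1,0]
Step 11: insert pq at [4, 5, 23, 38] -> counters=[2,1,0,1,3,1,0,1,0,3,0,1,1,0,1,3,0,1,0,0,1,0,2,2,1,1,2,1,1,0,0,1,1,3,0,2,1,1,1,1,1,1,1,0]
Step 12: insert mqk at [9, 20, 28, 33] -> counters=[2,1,0,1,3,1,0,1,0,4,0,1,1,0,1,3,0,1,0,0,2,0,2,2,1,1,2,1,2,0,0,1,1,4,0,2,1,1,1,1,1,1,1,0]
Step 13: insert tsd at [7, 17, 23, 42] -> counters=[2,1,0,1,3,1,0,2,0,4,0,1,1,0,1,3,0,2,0,0,2,0,2,3,1,1,2,1,2,0,0,1,1,4,0,2,1,1,1,1,1,1,2,0]
Step 14: delete rpl at [3, 4, 26, 31] -> counters=[2,1,0,0,2,1,0,2,0,4,0,1,1,0,1,3,0,2,0,0,2,0,2,3,1,1,1,1,2,0,0,0,1,4,0,2,1,1,1,1,1,1,2,0]
Step 15: insert p at [0, 24, 26, 39] -> counters=[3,1,0,0,2,1,0,2,0,4,0,1,1,0,1,3,0,2,0,0,2,0,2,3,2,1,2,1,2,0,0,0,1,4,0,2,1,1,1,2,1,1,2,0]
Step 16: delete eh at [1, 9, 37, 40] -> counters=[3,0,0,0,2,1,0,2,0,3,0,1,1,0,1,3,0,2,0,0,2,0,2,3,2,1,2,1,2,0,0,0,1,4,0,2,1,0,1,2,0,1,2,0]
Step 17: insert eh at [1, 9, 37, 40] -> counters=[3,1,0,0,2,1,0,2,0,4,0,1,1,0,1,3,0,2,0,0,2,0,2,3,2,1,2,1,2,0,0,0,1,4,0,2,1,1,1,2,1,1,2,0]
Step 18: delete pbt at [11, 15, 25, 32] -> counters=[3,1,0,0,2,1,0,2,0,4,0,0,1,0,1,2,0,2,0,0,2,0,2,3,2,0,2,1,2,0,0,0,0,4,0,2,1,1,1,2,1,1,2,0]
Step 19: delete f at [4, 15, 22, 41] -> counters=[3,1,0,0,1,1,0,2,0,4,0,0,1,0,1,1,0,2,0,0,2,0,1,3,2,0,2,1,2,0,0,0,0,4,0,2,1,1,1,2,1,0,2,0]
Step 20: insert era at [9, 12, 22, 33] -> counters=[3,1,0,0,1,1,0,2,0,5,0,0,2,0,1,1,0,2,0,0,2,0,2,3,2,0,2,1,2,0,0,0,0,5,0,2,1,1,1,2,1,0,2,0]
Final counters=[3,1,0,0,1,1,0,2,0,5,0,0,2,0,1,1,0,2,0,0,2,0,2,3,2,0,2,1,2,0,0,0,0,5,0,2,1,1,1,2,1,0,2,0] -> 25 nonzero

Answer: 25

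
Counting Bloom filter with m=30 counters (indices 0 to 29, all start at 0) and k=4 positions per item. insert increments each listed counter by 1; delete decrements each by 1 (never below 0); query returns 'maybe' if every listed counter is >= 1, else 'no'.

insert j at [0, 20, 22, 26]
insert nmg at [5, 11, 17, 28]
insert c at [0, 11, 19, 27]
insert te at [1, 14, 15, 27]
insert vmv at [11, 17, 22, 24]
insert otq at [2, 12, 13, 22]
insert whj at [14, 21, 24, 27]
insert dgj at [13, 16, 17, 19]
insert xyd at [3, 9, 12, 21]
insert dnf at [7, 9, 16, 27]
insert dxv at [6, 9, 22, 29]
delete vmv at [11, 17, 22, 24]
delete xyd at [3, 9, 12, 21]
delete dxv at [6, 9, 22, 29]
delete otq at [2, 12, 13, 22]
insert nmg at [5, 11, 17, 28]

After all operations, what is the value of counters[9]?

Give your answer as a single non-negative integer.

Step 1: insert j at [0, 20, 22, 26] -> counters=[1,0,0,0,0,0,0,0,0,0,0,0,0,0,0,0,0,0,0,0,1,0,1,0,0,0,1,0,0,0]
Step 2: insert nmg at [5, 11, 17, 28] -> counters=[1,0,0,0,0,1,0,0,0,0,0,1,0,0,0,0,0,1,0,0,1,0,1,0,0,0,1,0,1,0]
Step 3: insert c at [0, 11, 19, 27] -> counters=[2,0,0,0,0,1,0,0,0,0,0,2,0,0,0,0,0,1,0,1,1,0,1,0,0,0,1,1,1,0]
Step 4: insert te at [1, 14, 15, 27] -> counters=[2,1,0,0,0,1,0,0,0,0,0,2,0,0,1,1,0,1,0,1,1,0,1,0,0,0,1,2,1,0]
Step 5: insert vmv at [11, 17, 22, 24] -> counters=[2,1,0,0,0,1,0,0,0,0,0,3,0,0,1,1,0,2,0,1,1,0,2,0,1,0,1,2,1,0]
Step 6: insert otq at [2, 12, 13, 22] -> counters=[2,1,1,0,0,1,0,0,0,0,0,3,1,1,1,1,0,2,0,1,1,0,3,0,1,0,1,2,1,0]
Step 7: insert whj at [14, 21, 24, 27] -> counters=[2,1,1,0,0,1,0,0,0,0,0,3,1,1,2,1,0,2,0,1,1,1,3,0,2,0,1,3,1,0]
Step 8: insert dgj at [13, 16, 17, 19] -> counters=[2,1,1,0,0,1,0,0,0,0,0,3,1,2,2,1,1,3,0,2,1,1,3,0,2,0,1,3,1,0]
Step 9: insert xyd at [3, 9, 12, 21] -> counters=[2,1,1,1,0,1,0,0,0,1,0,3,2,2,2,1,1,3,0,2,1,2,3,0,2,0,1,3,1,0]
Step 10: insert dnf at [7, 9, 16, 27] -> counters=[2,1,1,1,0,1,0,1,0,2,0,3,2,2,2,1,2,3,0,2,1,2,3,0,2,0,1,4,1,0]
Step 11: insert dxv at [6, 9, 22, 29] -> counters=[2,1,1,1,0,1,1,1,0,3,0,3,2,2,2,1,2,3,0,2,1,2,4,0,2,0,1,4,1,1]
Step 12: delete vmv at [11, 17, 22, 24] -> counters=[2,1,1,1,0,1,1,1,0,3,0,2,2,2,2,1,2,2,0,2,1,2,3,0,1,0,1,4,1,1]
Step 13: delete xyd at [3, 9, 12, 21] -> counters=[2,1,1,0,0,1,1,1,0,2,0,2,1,2,2,1,2,2,0,2,1,1,3,0,1,0,1,4,1,1]
Step 14: delete dxv at [6, 9, 22, 29] -> counters=[2,1,1,0,0,1,0,1,0,1,0,2,1,2,2,1,2,2,0,2,1,1,2,0,1,0,1,4,1,0]
Step 15: delete otq at [2, 12, 13, 22] -> counters=[2,1,0,0,0,1,0,1,0,1,0,2,0,1,2,1,2,2,0,2,1,1,1,0,1,0,1,4,1,0]
Step 16: insert nmg at [5, 11, 17, 28] -> counters=[2,1,0,0,0,2,0,1,0,1,0,3,0,1,2,1,2,3,0,2,1,1,1,0,1,0,1,4,2,0]
Final counters=[2,1,0,0,0,2,0,1,0,1,0,3,0,1,2,1,2,3,0,2,1,1,1,0,1,0,1,4,2,0] -> counters[9]=1

Answer: 1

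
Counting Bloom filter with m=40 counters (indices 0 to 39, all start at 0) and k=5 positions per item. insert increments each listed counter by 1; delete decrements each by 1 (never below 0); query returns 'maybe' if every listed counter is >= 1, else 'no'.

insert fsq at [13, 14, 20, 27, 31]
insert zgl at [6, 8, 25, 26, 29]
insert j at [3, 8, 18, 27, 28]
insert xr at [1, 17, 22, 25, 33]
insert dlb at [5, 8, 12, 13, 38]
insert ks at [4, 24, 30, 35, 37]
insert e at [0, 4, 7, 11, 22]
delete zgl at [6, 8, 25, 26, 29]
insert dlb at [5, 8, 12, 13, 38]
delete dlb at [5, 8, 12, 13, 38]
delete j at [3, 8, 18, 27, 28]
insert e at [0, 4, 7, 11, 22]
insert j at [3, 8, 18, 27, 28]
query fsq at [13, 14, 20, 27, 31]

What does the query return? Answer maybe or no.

Step 1: insert fsq at [13, 14, 20, 27, 31] -> counters=[0,0,0,0,0,0,0,0,0,0,0,0,0,1,1,0,0,0,0,0,1,0,0,0,0,0,0,1,0,0,0,1,0,0,0,0,0,0,0,0]
Step 2: insert zgl at [6, 8, 25, 26, 29] -> counters=[0,0,0,0,0,0,1,0,1,0,0,0,0,1,1,0,0,0,0,0,1,0,0,0,0,1,1,1,0,1,0,1,0,0,0,0,0,0,0,0]
Step 3: insert j at [3, 8, 18, 27, 28] -> counters=[0,0,0,1,0,0,1,0,2,0,0,0,0,1,1,0,0,0,1,0,1,0,0,0,0,1,1,2,1,1,0,1,0,0,0,0,0,0,0,0]
Step 4: insert xr at [1, 17, 22, 25, 33] -> counters=[0,1,0,1,0,0,1,0,2,0,0,0,0,1,1,0,0,1,1,0,1,0,1,0,0,2,1,2,1,1,0,1,0,1,0,0,0,0,0,0]
Step 5: insert dlb at [5, 8, 12, 13, 38] -> counters=[0,1,0,1,0,1,1,0,3,0,0,0,1,2,1,0,0,1,1,0,1,0,1,0,0,2,1,2,1,1,0,1,0,1,0,0,0,0,1,0]
Step 6: insert ks at [4, 24, 30, 35, 37] -> counters=[0,1,0,1,1,1,1,0,3,0,0,0,1,2,1,0,0,1,1,0,1,0,1,0,1,2,1,2,1,1,1,1,0,1,0,1,0,1,1,0]
Step 7: insert e at [0, 4, 7, 11, 22] -> counters=[1,1,0,1,2,1,1,1,3,0,0,1,1,2,1,0,0,1,1,0,1,0,2,0,1,2,1,2,1,1,1,1,0,1,0,1,0,1,1,0]
Step 8: delete zgl at [6, 8, 25, 26, 29] -> counters=[1,1,0,1,2,1,0,1,2,0,0,1,1,2,1,0,0,1,1,0,1,0,2,0,1,1,0,2,1,0,1,1,0,1,0,1,0,1,1,0]
Step 9: insert dlb at [5, 8, 12, 13, 38] -> counters=[1,1,0,1,2,2,0,1,3,0,0,1,2,3,1,0,0,1,1,0,1,0,2,0,1,1,0,2,1,0,1,1,0,1,0,1,0,1,2,0]
Step 10: delete dlb at [5, 8, 12, 13, 38] -> counters=[1,1,0,1,2,1,0,1,2,0,0,1,1,2,1,0,0,1,1,0,1,0,2,0,1,1,0,2,1,0,1,1,0,1,0,1,0,1,1,0]
Step 11: delete j at [3, 8, 18, 27, 28] -> counters=[1,1,0,0,2,1,0,1,1,0,0,1,1,2,1,0,0,1,0,0,1,0,2,0,1,1,0,1,0,0,1,1,0,1,0,1,0,1,1,0]
Step 12: insert e at [0, 4, 7, 11, 22] -> counters=[2,1,0,0,3,1,0,2,1,0,0,2,1,2,1,0,0,1,0,0,1,0,3,0,1,1,0,1,0,0,1,1,0,1,0,1,0,1,1,0]
Step 13: insert j at [3, 8, 18, 27, 28] -> counters=[2,1,0,1,3,1,0,2,2,0,0,2,1,2,1,0,0,1,1,0,1,0,3,0,1,1,0,2,1,0,1,1,0,1,0,1,0,1,1,0]
Query fsq: check counters[13]=2 counters[14]=1 counters[20]=1 counters[27]=2 counters[31]=1 -> maybe

Answer: maybe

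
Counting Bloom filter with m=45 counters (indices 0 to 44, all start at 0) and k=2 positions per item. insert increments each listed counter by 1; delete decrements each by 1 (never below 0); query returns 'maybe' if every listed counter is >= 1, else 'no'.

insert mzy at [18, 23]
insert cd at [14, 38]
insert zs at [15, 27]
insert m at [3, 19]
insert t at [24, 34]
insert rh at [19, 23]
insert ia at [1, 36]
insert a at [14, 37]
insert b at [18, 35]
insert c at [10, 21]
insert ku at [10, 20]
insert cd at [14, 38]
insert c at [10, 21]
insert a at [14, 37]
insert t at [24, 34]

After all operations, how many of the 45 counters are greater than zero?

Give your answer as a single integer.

Answer: 17

Derivation:
Step 1: insert mzy at [18, 23] -> counters=[0,0,0,0,0,0,0,0,0,0,0,0,0,0,0,0,0,0,1,0,0,0,0,1,0,0,0,0,0,0,0,0,0,0,0,0,0,0,0,0,0,0,0,0,0]
Step 2: insert cd at [14, 38] -> counters=[0,0,0,0,0,0,0,0,0,0,0,0,0,0,1,0,0,0,1,0,0,0,0,1,0,0,0,0,0,0,0,0,0,0,0,0,0,0,1,0,0,0,0,0,0]
Step 3: insert zs at [15, 27] -> counters=[0,0,0,0,0,0,0,0,0,0,0,0,0,0,1,1,0,0,1,0,0,0,0,1,0,0,0,1,0,0,0,0,0,0,0,0,0,0,1,0,0,0,0,0,0]
Step 4: insert m at [3, 19] -> counters=[0,0,0,1,0,0,0,0,0,0,0,0,0,0,1,1,0,0,1,1,0,0,0,1,0,0,0,1,0,0,0,0,0,0,0,0,0,0,1,0,0,0,0,0,0]
Step 5: insert t at [24, 34] -> counters=[0,0,0,1,0,0,0,0,0,0,0,0,0,0,1,1,0,0,1,1,0,0,0,1,1,0,0,1,0,0,0,0,0,0,1,0,0,0,1,0,0,0,0,0,0]
Step 6: insert rh at [19, 23] -> counters=[0,0,0,1,0,0,0,0,0,0,0,0,0,0,1,1,0,0,1,2,0,0,0,2,1,0,0,1,0,0,0,0,0,0,1,0,0,0,1,0,0,0,0,0,0]
Step 7: insert ia at [1, 36] -> counters=[0,1,0,1,0,0,0,0,0,0,0,0,0,0,1,1,0,0,1,2,0,0,0,2,1,0,0,1,0,0,0,0,0,0,1,0,1,0,1,0,0,0,0,0,0]
Step 8: insert a at [14, 37] -> counters=[0,1,0,1,0,0,0,0,0,0,0,0,0,0,2,1,0,0,1,2,0,0,0,2,1,0,0,1,0,0,0,0,0,0,1,0,1,1,1,0,0,0,0,0,0]
Step 9: insert b at [18, 35] -> counters=[0,1,0,1,0,0,0,0,0,0,0,0,0,0,2,1,0,0,2,2,0,0,0,2,1,0,0,1,0,0,0,0,0,0,1,1,1,1,1,0,0,0,0,0,0]
Step 10: insert c at [10, 21] -> counters=[0,1,0,1,0,0,0,0,0,0,1,0,0,0,2,1,0,0,2,2,0,1,0,2,1,0,0,1,0,0,0,0,0,0,1,1,1,1,1,0,0,0,0,0,0]
Step 11: insert ku at [10, 20] -> counters=[0,1,0,1,0,0,0,0,0,0,2,0,0,0,2,1,0,0,2,2,1,1,0,2,1,0,0,1,0,0,0,0,0,0,1,1,1,1,1,0,0,0,0,0,0]
Step 12: insert cd at [14, 38] -> counters=[0,1,0,1,0,0,0,0,0,0,2,0,0,0,3,1,0,0,2,2,1,1,0,2,1,0,0,1,0,0,0,0,0,0,1,1,1,1,2,0,0,0,0,0,0]
Step 13: insert c at [10, 21] -> counters=[0,1,0,1,0,0,0,0,0,0,3,0,0,0,3,1,0,0,2,2,1,2,0,2,1,0,0,1,0,0,0,0,0,0,1,1,1,1,2,0,0,0,0,0,0]
Step 14: insert a at [14, 37] -> counters=[0,1,0,1,0,0,0,0,0,0,3,0,0,0,4,1,0,0,2,2,1,2,0,2,1,0,0,1,0,0,0,0,0,0,1,1,1,2,2,0,0,0,0,0,0]
Step 15: insert t at [24, 34] -> counters=[0,1,0,1,0,0,0,0,0,0,3,0,0,0,4,1,0,0,2,2,1,2,0,2,2,0,0,1,0,0,0,0,0,0,2,1,1,2,2,0,0,0,0,0,0]
Final counters=[0,1,0,1,0,0,0,0,0,0,3,0,0,0,4,1,0,0,2,2,1,2,0,2,2,0,0,1,0,0,0,0,0,0,2,1,1,2,2,0,0,0,0,0,0] -> 17 nonzero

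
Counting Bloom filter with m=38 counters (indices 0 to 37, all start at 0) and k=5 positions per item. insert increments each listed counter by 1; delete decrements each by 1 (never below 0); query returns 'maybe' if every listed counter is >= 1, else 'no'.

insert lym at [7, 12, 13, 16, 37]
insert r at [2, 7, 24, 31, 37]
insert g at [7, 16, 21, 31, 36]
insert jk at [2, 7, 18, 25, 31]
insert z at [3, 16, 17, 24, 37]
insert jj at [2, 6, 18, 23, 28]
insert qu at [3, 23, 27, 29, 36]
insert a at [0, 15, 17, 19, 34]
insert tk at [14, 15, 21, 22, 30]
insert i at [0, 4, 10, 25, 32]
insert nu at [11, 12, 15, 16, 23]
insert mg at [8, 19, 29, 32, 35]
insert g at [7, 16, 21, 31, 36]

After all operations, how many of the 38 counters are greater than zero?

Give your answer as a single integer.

Answer: 32

Derivation:
Step 1: insert lym at [7, 12, 13, 16, 37] -> counters=[0,0,0,0,0,0,0,1,0,0,0,0,1,1,0,0,1,0,0,0,0,0,0,0,0,0,0,0,0,0,0,0,0,0,0,0,0,1]
Step 2: insert r at [2, 7, 24, 31, 37] -> counters=[0,0,1,0,0,0,0,2,0,0,0,0,1,1,0,0,1,0,0,0,0,0,0,0,1,0,0,0,0,0,0,1,0,0,0,0,0,2]
Step 3: insert g at [7, 16, 21, 31, 36] -> counters=[0,0,1,0,0,0,0,3,0,0,0,0,1,1,0,0,2,0,0,0,0,1,0,0,1,0,0,0,0,0,0,2,0,0,0,0,1,2]
Step 4: insert jk at [2, 7, 18, 25, 31] -> counters=[0,0,2,0,0,0,0,4,0,0,0,0,1,1,0,0,2,0,1,0,0,1,0,0,1,1,0,0,0,0,0,3,0,0,0,0,1,2]
Step 5: insert z at [3, 16, 17, 24, 37] -> counters=[0,0,2,1,0,0,0,4,0,0,0,0,1,1,0,0,3,1,1,0,0,1,0,0,2,1,0,0,0,0,0,3,0,0,0,0,1,3]
Step 6: insert jj at [2, 6, 18, 23, 28] -> counters=[0,0,3,1,0,0,1,4,0,0,0,0,1,1,0,0,3,1,2,0,0,1,0,1,2,1,0,0,1,0,0,3,0,0,0,0,1,3]
Step 7: insert qu at [3, 23, 27, 29, 36] -> counters=[0,0,3,2,0,0,1,4,0,0,0,0,1,1,0,0,3,1,2,0,0,1,0,2,2,1,0,1,1,1,0,3,0,0,0,0,2,3]
Step 8: insert a at [0, 15, 17, 19, 34] -> counters=[1,0,3,2,0,0,1,4,0,0,0,0,1,1,0,1,3,2,2,1,0,1,0,2,2,1,0,1,1,1,0,3,0,0,1,0,2,3]
Step 9: insert tk at [14, 15, 21, 22, 30] -> counters=[1,0,3,2,0,0,1,4,0,0,0,0,1,1,1,2,3,2,2,1,0,2,1,2,2,1,0,1,1,1,1,3,0,0,1,0,2,3]
Step 10: insert i at [0, 4, 10, 25, 32] -> counters=[2,0,3,2,1,0,1,4,0,0,1,0,1,1,1,2,3,2,2,1,0,2,1,2,2,2,0,1,1,1,1,3,1,0,1,0,2,3]
Step 11: insert nu at [11, 12, 15, 16, 23] -> counters=[2,0,3,2,1,0,1,4,0,0,1,1,2,1,1,3,4,2,2,1,0,2,1,3,2,2,0,1,1,1,1,3,1,0,1,0,2,3]
Step 12: insert mg at [8, 19, 29, 32, 35] -> counters=[2,0,3,2,1,0,1,4,1,0,1,1,2,1,1,3,4,2,2,2,0,2,1,3,2,2,0,1,1,2,1,3,2,0,1,1,2,3]
Step 13: insert g at [7, 16, 21, 31, 36] -> counters=[2,0,3,2,1,0,1,5,1,0,1,1,2,1,1,3,5,2,2,2,0,3,1,3,2,2,0,1,1,2,1,4,2,0,1,1,3,3]
Final counters=[2,0,3,2,1,0,1,5,1,0,1,1,2,1,1,3,5,2,2,2,0,3,1,3,2,2,0,1,1,2,1,4,2,0,1,1,3,3] -> 32 nonzero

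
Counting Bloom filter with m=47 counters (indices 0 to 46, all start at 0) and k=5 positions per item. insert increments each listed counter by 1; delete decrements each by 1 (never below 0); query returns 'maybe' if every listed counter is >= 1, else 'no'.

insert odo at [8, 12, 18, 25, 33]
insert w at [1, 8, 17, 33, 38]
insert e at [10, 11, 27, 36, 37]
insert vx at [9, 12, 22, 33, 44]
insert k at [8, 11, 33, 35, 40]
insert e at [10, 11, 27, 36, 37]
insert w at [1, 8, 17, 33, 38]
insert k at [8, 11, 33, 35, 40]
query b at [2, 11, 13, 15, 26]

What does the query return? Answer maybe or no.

Step 1: insert odo at [8, 12, 18, 25, 33] -> counters=[0,0,0,0,0,0,0,0,1,0,0,0,1,0,0,0,0,0,1,0,0,0,0,0,0,1,0,0,0,0,0,0,0,1,0,0,0,0,0,0,0,0,0,0,0,0,0]
Step 2: insert w at [1, 8, 17, 33, 38] -> counters=[0,1,0,0,0,0,0,0,2,0,0,0,1,0,0,0,0,1,1,0,0,0,0,0,0,1,0,0,0,0,0,0,0,2,0,0,0,0,1,0,0,0,0,0,0,0,0]
Step 3: insert e at [10, 11, 27, 36, 37] -> counters=[0,1,0,0,0,0,0,0,2,0,1,1,1,0,0,0,0,1,1,0,0,0,0,0,0,1,0,1,0,0,0,0,0,2,0,0,1,1,1,0,0,0,0,0,0,0,0]
Step 4: insert vx at [9, 12, 22, 33, 44] -> counters=[0,1,0,0,0,0,0,0,2,1,1,1,2,0,0,0,0,1,1,0,0,0,1,0,0,1,0,1,0,0,0,0,0,3,0,0,1,1,1,0,0,0,0,0,1,0,0]
Step 5: insert k at [8, 11, 33, 35, 40] -> counters=[0,1,0,0,0,0,0,0,3,1,1,2,2,0,0,0,0,1,1,0,0,0,1,0,0,1,0,1,0,0,0,0,0,4,0,1,1,1,1,0,1,0,0,0,1,0,0]
Step 6: insert e at [10, 11, 27, 36, 37] -> counters=[0,1,0,0,0,0,0,0,3,1,2,3,2,0,0,0,0,1,1,0,0,0,1,0,0,1,0,2,0,0,0,0,0,4,0,1,2,2,1,0,1,0,0,0,1,0,0]
Step 7: insert w at [1, 8, 17, 33, 38] -> counters=[0,2,0,0,0,0,0,0,4,1,2,3,2,0,0,0,0,2,1,0,0,0,1,0,0,1,0,2,0,0,0,0,0,5,0,1,2,2,2,0,1,0,0,0,1,0,0]
Step 8: insert k at [8, 11, 33, 35, 40] -> counters=[0,2,0,0,0,0,0,0,5,1,2,4,2,0,0,0,0,2,1,0,0,0,1,0,0,1,0,2,0,0,0,0,0,6,0,2,2,2,2,0,2,0,0,0,1,0,0]
Query b: check counters[2]=0 counters[11]=4 counters[13]=0 counters[15]=0 counters[26]=0 -> no

Answer: no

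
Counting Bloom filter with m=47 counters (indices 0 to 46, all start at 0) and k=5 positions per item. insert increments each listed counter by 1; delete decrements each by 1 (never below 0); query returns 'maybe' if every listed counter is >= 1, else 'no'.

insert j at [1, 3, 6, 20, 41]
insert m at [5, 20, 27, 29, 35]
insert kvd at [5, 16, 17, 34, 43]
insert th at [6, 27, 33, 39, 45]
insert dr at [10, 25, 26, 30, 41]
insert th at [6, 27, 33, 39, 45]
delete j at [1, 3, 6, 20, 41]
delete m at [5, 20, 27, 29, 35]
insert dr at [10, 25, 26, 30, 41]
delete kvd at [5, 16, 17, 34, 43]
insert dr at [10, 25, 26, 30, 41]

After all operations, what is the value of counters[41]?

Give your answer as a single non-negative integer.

Answer: 3

Derivation:
Step 1: insert j at [1, 3, 6, 20, 41] -> counters=[0,1,0,1,0,0,1,0,0,0,0,0,0,0,0,0,0,0,0,0,1,0,0,0,0,0,0,0,0,0,0,0,0,0,0,0,0,0,0,0,0,1,0,0,0,0,0]
Step 2: insert m at [5, 20, 27, 29, 35] -> counters=[0,1,0,1,0,1,1,0,0,0,0,0,0,0,0,0,0,0,0,0,2,0,0,0,0,0,0,1,0,1,0,0,0,0,0,1,0,0,0,0,0,1,0,0,0,0,0]
Step 3: insert kvd at [5, 16, 17, 34, 43] -> counters=[0,1,0,1,0,2,1,0,0,0,0,0,0,0,0,0,1,1,0,0,2,0,0,0,0,0,0,1,0,1,0,0,0,0,1,1,0,0,0,0,0,1,0,1,0,0,0]
Step 4: insert th at [6, 27, 33, 39, 45] -> counters=[0,1,0,1,0,2,2,0,0,0,0,0,0,0,0,0,1,1,0,0,2,0,0,0,0,0,0,2,0,1,0,0,0,1,1,1,0,0,0,1,0,1,0,1,0,1,0]
Step 5: insert dr at [10, 25, 26, 30, 41] -> counters=[0,1,0,1,0,2,2,0,0,0,1,0,0,0,0,0,1,1,0,0,2,0,0,0,0,1,1,2,0,1,1,0,0,1,1,1,0,0,0,1,0,2,0,1,0,1,0]
Step 6: insert th at [6, 27, 33, 39, 45] -> counters=[0,1,0,1,0,2,3,0,0,0,1,0,0,0,0,0,1,1,0,0,2,0,0,0,0,1,1,3,0,1,1,0,0,2,1,1,0,0,0,2,0,2,0,1,0,2,0]
Step 7: delete j at [1, 3, 6, 20, 41] -> counters=[0,0,0,0,0,2,2,0,0,0,1,0,0,0,0,0,1,1,0,0,1,0,0,0,0,1,1,3,0,1,1,0,0,2,1,1,0,0,0,2,0,1,0,1,0,2,0]
Step 8: delete m at [5, 20, 27, 29, 35] -> counters=[0,0,0,0,0,1,2,0,0,0,1,0,0,0,0,0,1,1,0,0,0,0,0,0,0,1,1,2,0,0,1,0,0,2,1,0,0,0,0,2,0,1,0,1,0,2,0]
Step 9: insert dr at [10, 25, 26, 30, 41] -> counters=[0,0,0,0,0,1,2,0,0,0,2,0,0,0,0,0,1,1,0,0,0,0,0,0,0,2,2,2,0,0,2,0,0,2,1,0,0,0,0,2,0,2,0,1,0,2,0]
Step 10: delete kvd at [5, 16, 17, 34, 43] -> counters=[0,0,0,0,0,0,2,0,0,0,2,0,0,0,0,0,0,0,0,0,0,0,0,0,0,2,2,2,0,0,2,0,0,2,0,0,0,0,0,2,0,2,0,0,0,2,0]
Step 11: insert dr at [10, 25, 26, 30, 41] -> counters=[0,0,0,0,0,0,2,0,0,0,3,0,0,0,0,0,0,0,0,0,0,0,0,0,0,3,3,2,0,0,3,0,0,2,0,0,0,0,0,2,0,3,0,0,0,2,0]
Final counters=[0,0,0,0,0,0,2,0,0,0,3,0,0,0,0,0,0,0,0,0,0,0,0,0,0,3,3,2,0,0,3,0,0,2,0,0,0,0,0,2,0,3,0,0,0,2,0] -> counters[41]=3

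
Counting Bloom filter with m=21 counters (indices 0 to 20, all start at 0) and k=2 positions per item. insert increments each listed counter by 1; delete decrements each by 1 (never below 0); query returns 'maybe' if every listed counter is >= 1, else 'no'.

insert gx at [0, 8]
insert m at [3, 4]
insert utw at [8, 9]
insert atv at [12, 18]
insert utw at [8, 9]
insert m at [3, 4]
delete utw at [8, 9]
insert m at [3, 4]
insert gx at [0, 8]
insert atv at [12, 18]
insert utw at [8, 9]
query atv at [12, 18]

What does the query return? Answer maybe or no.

Step 1: insert gx at [0, 8] -> counters=[1,0,0,0,0,0,0,0,1,0,0,0,0,0,0,0,0,0,0,0,0]
Step 2: insert m at [3, 4] -> counters=[1,0,0,1,1,0,0,0,1,0,0,0,0,0,0,0,0,0,0,0,0]
Step 3: insert utw at [8, 9] -> counters=[1,0,0,1,1,0,0,0,2,1,0,0,0,0,0,0,0,0,0,0,0]
Step 4: insert atv at [12, 18] -> counters=[1,0,0,1,1,0,0,0,2,1,0,0,1,0,0,0,0,0,1,0,0]
Step 5: insert utw at [8, 9] -> counters=[1,0,0,1,1,0,0,0,3,2,0,0,1,0,0,0,0,0,1,0,0]
Step 6: insert m at [3, 4] -> counters=[1,0,0,2,2,0,0,0,3,2,0,0,1,0,0,0,0,0,1,0,0]
Step 7: delete utw at [8, 9] -> counters=[1,0,0,2,2,0,0,0,2,1,0,0,1,0,0,0,0,0,1,0,0]
Step 8: insert m at [3, 4] -> counters=[1,0,0,3,3,0,0,0,2,1,0,0,1,0,0,0,0,0,1,0,0]
Step 9: insert gx at [0, 8] -> counters=[2,0,0,3,3,0,0,0,3,1,0,0,1,0,0,0,0,0,1,0,0]
Step 10: insert atv at [12, 18] -> counters=[2,0,0,3,3,0,0,0,3,1,0,0,2,0,0,0,0,0,2,0,0]
Step 11: insert utw at [8, 9] -> counters=[2,0,0,3,3,0,0,0,4,2,0,0,2,0,0,0,0,0,2,0,0]
Query atv: check counters[12]=2 counters[18]=2 -> maybe

Answer: maybe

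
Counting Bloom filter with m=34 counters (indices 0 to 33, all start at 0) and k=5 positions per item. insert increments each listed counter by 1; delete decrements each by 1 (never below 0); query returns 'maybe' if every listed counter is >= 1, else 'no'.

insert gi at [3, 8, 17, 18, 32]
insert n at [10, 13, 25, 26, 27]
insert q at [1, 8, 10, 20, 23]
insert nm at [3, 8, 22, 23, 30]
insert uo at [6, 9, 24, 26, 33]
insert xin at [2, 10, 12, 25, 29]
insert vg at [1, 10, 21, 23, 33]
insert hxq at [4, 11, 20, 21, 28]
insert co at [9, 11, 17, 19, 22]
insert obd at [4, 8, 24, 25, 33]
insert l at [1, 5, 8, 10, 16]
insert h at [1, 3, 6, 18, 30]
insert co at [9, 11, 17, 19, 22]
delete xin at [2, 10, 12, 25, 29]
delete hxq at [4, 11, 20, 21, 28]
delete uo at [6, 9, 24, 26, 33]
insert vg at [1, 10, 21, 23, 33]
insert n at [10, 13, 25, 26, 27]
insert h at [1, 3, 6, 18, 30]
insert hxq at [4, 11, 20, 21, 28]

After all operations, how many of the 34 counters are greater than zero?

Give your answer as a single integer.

Step 1: insert gi at [3, 8, 17, 18, 32] -> counters=[0,0,0,1,0,0,0,0,1,0,0,0,0,0,0,0,0,1,1,0,0,0,0,0,0,0,0,0,0,0,0,0,1,0]
Step 2: insert n at [10, 13, 25, 26, 27] -> counters=[0,0,0,1,0,0,0,0,1,0,1,0,0,1,0,0,0,1,1,0,0,0,0,0,0,1,1,1,0,0,0,0,1,0]
Step 3: insert q at [1, 8, 10, 20, 23] -> counters=[0,1,0,1,0,0,0,0,2,0,2,0,0,1,0,0,0,1,1,0,1,0,0,1,0,1,1,1,0,0,0,0,1,0]
Step 4: insert nm at [3, 8, 22, 23, 30] -> counters=[0,1,0,2,0,0,0,0,3,0,2,0,0,1,0,0,0,1,1,0,1,0,1,2,0,1,1,1,0,0,1,0,1,0]
Step 5: insert uo at [6, 9, 24, 26, 33] -> counters=[0,1,0,2,0,0,1,0,3,1,2,0,0,1,0,0,0,1,1,0,1,0,1,2,1,1,2,1,0,0,1,0,1,1]
Step 6: insert xin at [2, 10, 12, 25, 29] -> counters=[0,1,1,2,0,0,1,0,3,1,3,0,1,1,0,0,0,1,1,0,1,0,1,2,1,2,2,1,0,1,1,0,1,1]
Step 7: insert vg at [1, 10, 21, 23, 33] -> counters=[0,2,1,2,0,0,1,0,3,1,4,0,1,1,0,0,0,1,1,0,1,1,1,3,1,2,2,1,0,1,1,0,1,2]
Step 8: insert hxq at [4, 11, 20, 21, 28] -> counters=[0,2,1,2,1,0,1,0,3,1,4,1,1,1,0,0,0,1,1,0,2,2,1,3,1,2,2,1,1,1,1,0,1,2]
Step 9: insert co at [9, 11, 17, 19, 22] -> counters=[0,2,1,2,1,0,1,0,3,2,4,2,1,1,0,0,0,2,1,1,2,2,2,3,1,2,2,1,1,1,1,0,1,2]
Step 10: insert obd at [4, 8, 24, 25, 33] -> counters=[0,2,1,2,2,0,1,0,4,2,4,2,1,1,0,0,0,2,1,1,2,2,2,3,2,3,2,1,1,1,1,0,1,3]
Step 11: insert l at [1, 5, 8, 10, 16] -> counters=[0,3,1,2,2,1,1,0,5,2,5,2,1,1,0,0,1,2,1,1,2,2,2,3,2,3,2,1,1,1,1,0,1,3]
Step 12: insert h at [1, 3, 6, 18, 30] -> counters=[0,4,1,3,2,1,2,0,5,2,5,2,1,1,0,0,1,2,2,1,2,2,2,3,2,3,2,1,1,1,2,0,1,3]
Step 13: insert co at [9, 11, 17, 19, 22] -> counters=[0,4,1,3,2,1,2,0,5,3,5,3,1,1,0,0,1,3,2,2,2,2,3,3,2,3,2,1,1,1,2,0,1,3]
Step 14: delete xin at [2, 10, 12, 25, 29] -> counters=[0,4,0,3,2,1,2,0,5,3,4,3,0,1,0,0,1,3,2,2,2,2,3,3,2,2,2,1,1,0,2,0,1,3]
Step 15: delete hxq at [4, 11, 20, 21, 28] -> counters=[0,4,0,3,1,1,2,0,5,3,4,2,0,1,0,0,1,3,2,2,1,1,3,3,2,2,2,1,0,0,2,0,1,3]
Step 16: delete uo at [6, 9, 24, 26, 33] -> counters=[0,4,0,3,1,1,1,0,5,2,4,2,0,1,0,0,1,3,2,2,1,1,3,3,1,2,1,1,0,0,2,0,1,2]
Step 17: insert vg at [1, 10, 21, 23, 33] -> counters=[0,5,0,3,1,1,1,0,5,2,5,2,0,1,0,0,1,3,2,2,1,2,3,4,1,2,1,1,0,0,2,0,1,3]
Step 18: insert n at [10, 13, 25, 26, 27] -> counters=[0,5,0,3,1,1,1,0,5,2,6,2,0,2,0,0,1,3,2,2,1,2,3,4,1,3,2,2,0,0,2,0,1,3]
Step 19: insert h at [1, 3, 6, 18, 30] -> counters=[0,6,0,4,1,1,2,0,5,2,6,2,0,2,0,0,1,3,3,2,1,2,3,4,1,3,2,2,0,0,3,0,1,3]
Step 20: insert hxq at [4, 11, 20, 21, 28] -> counters=[0,6,0,4,2,1,2,0,5,2,6,3,0,2,0,0,1,3,3,2,2,3,3,4,1,3,2,2,1,0,3,0,1,3]
Final counters=[0,6,0,4,2,1,2,0,5,2,6,3,0,2,0,0,1,3,3,2,2,3,3,4,1,3,2,2,1,0,3,0,1,3] -> 26 nonzero

Answer: 26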